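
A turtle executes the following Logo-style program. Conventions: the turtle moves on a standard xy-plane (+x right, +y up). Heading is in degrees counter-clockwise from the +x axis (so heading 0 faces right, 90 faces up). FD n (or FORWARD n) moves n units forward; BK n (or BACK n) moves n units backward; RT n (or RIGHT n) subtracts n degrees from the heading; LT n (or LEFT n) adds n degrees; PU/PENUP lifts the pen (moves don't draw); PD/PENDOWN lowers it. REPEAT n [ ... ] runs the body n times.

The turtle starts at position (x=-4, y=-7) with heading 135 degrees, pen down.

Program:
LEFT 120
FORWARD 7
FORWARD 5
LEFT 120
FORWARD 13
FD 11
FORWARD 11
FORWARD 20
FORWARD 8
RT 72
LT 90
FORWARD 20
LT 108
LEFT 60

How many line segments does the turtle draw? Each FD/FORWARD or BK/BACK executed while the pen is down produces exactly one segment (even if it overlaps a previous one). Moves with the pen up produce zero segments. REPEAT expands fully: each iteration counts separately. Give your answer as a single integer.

Executing turtle program step by step:
Start: pos=(-4,-7), heading=135, pen down
LT 120: heading 135 -> 255
FD 7: (-4,-7) -> (-5.812,-13.761) [heading=255, draw]
FD 5: (-5.812,-13.761) -> (-7.106,-18.591) [heading=255, draw]
LT 120: heading 255 -> 15
FD 13: (-7.106,-18.591) -> (5.451,-15.226) [heading=15, draw]
FD 11: (5.451,-15.226) -> (16.076,-12.379) [heading=15, draw]
FD 11: (16.076,-12.379) -> (26.702,-9.532) [heading=15, draw]
FD 20: (26.702,-9.532) -> (46.02,-4.356) [heading=15, draw]
FD 8: (46.02,-4.356) -> (53.747,-2.286) [heading=15, draw]
RT 72: heading 15 -> 303
LT 90: heading 303 -> 33
FD 20: (53.747,-2.286) -> (70.521,8.607) [heading=33, draw]
LT 108: heading 33 -> 141
LT 60: heading 141 -> 201
Final: pos=(70.521,8.607), heading=201, 8 segment(s) drawn
Segments drawn: 8

Answer: 8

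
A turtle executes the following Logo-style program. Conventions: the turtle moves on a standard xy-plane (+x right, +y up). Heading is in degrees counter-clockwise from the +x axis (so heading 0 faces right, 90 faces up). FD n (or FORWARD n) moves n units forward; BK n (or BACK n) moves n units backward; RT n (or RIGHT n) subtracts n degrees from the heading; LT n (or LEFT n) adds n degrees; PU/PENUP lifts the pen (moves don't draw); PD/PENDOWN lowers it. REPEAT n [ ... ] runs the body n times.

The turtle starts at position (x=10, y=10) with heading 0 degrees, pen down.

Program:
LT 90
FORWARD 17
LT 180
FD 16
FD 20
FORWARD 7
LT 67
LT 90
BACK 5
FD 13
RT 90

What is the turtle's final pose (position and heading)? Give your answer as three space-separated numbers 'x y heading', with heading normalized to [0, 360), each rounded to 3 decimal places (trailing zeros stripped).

Answer: 13.126 -8.636 337

Derivation:
Executing turtle program step by step:
Start: pos=(10,10), heading=0, pen down
LT 90: heading 0 -> 90
FD 17: (10,10) -> (10,27) [heading=90, draw]
LT 180: heading 90 -> 270
FD 16: (10,27) -> (10,11) [heading=270, draw]
FD 20: (10,11) -> (10,-9) [heading=270, draw]
FD 7: (10,-9) -> (10,-16) [heading=270, draw]
LT 67: heading 270 -> 337
LT 90: heading 337 -> 67
BK 5: (10,-16) -> (8.046,-20.603) [heading=67, draw]
FD 13: (8.046,-20.603) -> (13.126,-8.636) [heading=67, draw]
RT 90: heading 67 -> 337
Final: pos=(13.126,-8.636), heading=337, 6 segment(s) drawn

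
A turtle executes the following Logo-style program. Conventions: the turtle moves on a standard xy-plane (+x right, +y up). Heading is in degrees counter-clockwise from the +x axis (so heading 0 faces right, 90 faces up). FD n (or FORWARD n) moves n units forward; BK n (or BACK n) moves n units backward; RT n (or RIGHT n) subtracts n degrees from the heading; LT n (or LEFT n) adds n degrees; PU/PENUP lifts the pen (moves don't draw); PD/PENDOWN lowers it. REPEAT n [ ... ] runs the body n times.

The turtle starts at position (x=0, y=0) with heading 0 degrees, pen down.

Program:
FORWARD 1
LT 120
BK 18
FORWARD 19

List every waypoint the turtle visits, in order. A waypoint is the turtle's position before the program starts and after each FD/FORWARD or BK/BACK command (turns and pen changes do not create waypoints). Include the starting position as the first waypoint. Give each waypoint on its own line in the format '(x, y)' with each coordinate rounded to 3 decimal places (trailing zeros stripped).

Answer: (0, 0)
(1, 0)
(10, -15.588)
(0.5, 0.866)

Derivation:
Executing turtle program step by step:
Start: pos=(0,0), heading=0, pen down
FD 1: (0,0) -> (1,0) [heading=0, draw]
LT 120: heading 0 -> 120
BK 18: (1,0) -> (10,-15.588) [heading=120, draw]
FD 19: (10,-15.588) -> (0.5,0.866) [heading=120, draw]
Final: pos=(0.5,0.866), heading=120, 3 segment(s) drawn
Waypoints (4 total):
(0, 0)
(1, 0)
(10, -15.588)
(0.5, 0.866)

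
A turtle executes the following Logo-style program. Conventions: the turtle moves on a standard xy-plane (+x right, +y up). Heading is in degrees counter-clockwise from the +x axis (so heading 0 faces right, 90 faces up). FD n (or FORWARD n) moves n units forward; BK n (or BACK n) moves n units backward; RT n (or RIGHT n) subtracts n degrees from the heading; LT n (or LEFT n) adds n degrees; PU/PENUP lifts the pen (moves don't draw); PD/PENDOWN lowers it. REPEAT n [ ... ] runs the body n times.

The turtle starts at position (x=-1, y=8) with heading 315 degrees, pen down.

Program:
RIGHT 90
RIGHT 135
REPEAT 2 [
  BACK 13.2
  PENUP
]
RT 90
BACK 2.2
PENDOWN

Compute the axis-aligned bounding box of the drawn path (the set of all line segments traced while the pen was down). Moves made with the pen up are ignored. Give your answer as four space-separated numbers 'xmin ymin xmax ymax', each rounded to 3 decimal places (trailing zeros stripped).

Answer: -1 -5.2 -1 8

Derivation:
Executing turtle program step by step:
Start: pos=(-1,8), heading=315, pen down
RT 90: heading 315 -> 225
RT 135: heading 225 -> 90
REPEAT 2 [
  -- iteration 1/2 --
  BK 13.2: (-1,8) -> (-1,-5.2) [heading=90, draw]
  PU: pen up
  -- iteration 2/2 --
  BK 13.2: (-1,-5.2) -> (-1,-18.4) [heading=90, move]
  PU: pen up
]
RT 90: heading 90 -> 0
BK 2.2: (-1,-18.4) -> (-3.2,-18.4) [heading=0, move]
PD: pen down
Final: pos=(-3.2,-18.4), heading=0, 1 segment(s) drawn

Segment endpoints: x in {-1, -1}, y in {-5.2, 8}
xmin=-1, ymin=-5.2, xmax=-1, ymax=8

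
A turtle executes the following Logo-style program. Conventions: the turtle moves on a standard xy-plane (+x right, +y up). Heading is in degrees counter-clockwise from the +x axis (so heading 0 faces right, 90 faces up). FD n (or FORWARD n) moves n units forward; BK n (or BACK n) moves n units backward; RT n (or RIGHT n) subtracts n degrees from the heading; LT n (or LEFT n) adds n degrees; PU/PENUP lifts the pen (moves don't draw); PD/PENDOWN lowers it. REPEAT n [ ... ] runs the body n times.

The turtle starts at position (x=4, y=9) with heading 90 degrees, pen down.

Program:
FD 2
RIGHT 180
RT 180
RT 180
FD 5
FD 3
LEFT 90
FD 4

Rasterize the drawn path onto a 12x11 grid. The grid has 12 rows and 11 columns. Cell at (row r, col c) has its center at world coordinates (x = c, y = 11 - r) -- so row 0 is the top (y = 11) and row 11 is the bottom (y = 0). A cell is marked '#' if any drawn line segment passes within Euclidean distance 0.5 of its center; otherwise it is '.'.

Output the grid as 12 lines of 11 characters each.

Segment 0: (4,9) -> (4,11)
Segment 1: (4,11) -> (4,6)
Segment 2: (4,6) -> (4,3)
Segment 3: (4,3) -> (8,3)

Answer: ....#......
....#......
....#......
....#......
....#......
....#......
....#......
....#......
....#####..
...........
...........
...........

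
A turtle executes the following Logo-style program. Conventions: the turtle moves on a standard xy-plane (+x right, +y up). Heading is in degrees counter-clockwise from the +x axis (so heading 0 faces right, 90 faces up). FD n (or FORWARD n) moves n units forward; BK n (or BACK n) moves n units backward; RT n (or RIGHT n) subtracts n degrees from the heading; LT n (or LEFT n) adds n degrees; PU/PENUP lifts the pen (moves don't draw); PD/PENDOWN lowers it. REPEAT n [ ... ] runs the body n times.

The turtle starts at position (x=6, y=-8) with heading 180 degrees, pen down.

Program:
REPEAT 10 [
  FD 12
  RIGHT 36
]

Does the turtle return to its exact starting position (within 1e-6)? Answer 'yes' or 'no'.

Executing turtle program step by step:
Start: pos=(6,-8), heading=180, pen down
REPEAT 10 [
  -- iteration 1/10 --
  FD 12: (6,-8) -> (-6,-8) [heading=180, draw]
  RT 36: heading 180 -> 144
  -- iteration 2/10 --
  FD 12: (-6,-8) -> (-15.708,-0.947) [heading=144, draw]
  RT 36: heading 144 -> 108
  -- iteration 3/10 --
  FD 12: (-15.708,-0.947) -> (-19.416,10.466) [heading=108, draw]
  RT 36: heading 108 -> 72
  -- iteration 4/10 --
  FD 12: (-19.416,10.466) -> (-15.708,21.879) [heading=72, draw]
  RT 36: heading 72 -> 36
  -- iteration 5/10 --
  FD 12: (-15.708,21.879) -> (-6,28.932) [heading=36, draw]
  RT 36: heading 36 -> 0
  -- iteration 6/10 --
  FD 12: (-6,28.932) -> (6,28.932) [heading=0, draw]
  RT 36: heading 0 -> 324
  -- iteration 7/10 --
  FD 12: (6,28.932) -> (15.708,21.879) [heading=324, draw]
  RT 36: heading 324 -> 288
  -- iteration 8/10 --
  FD 12: (15.708,21.879) -> (19.416,10.466) [heading=288, draw]
  RT 36: heading 288 -> 252
  -- iteration 9/10 --
  FD 12: (19.416,10.466) -> (15.708,-0.947) [heading=252, draw]
  RT 36: heading 252 -> 216
  -- iteration 10/10 --
  FD 12: (15.708,-0.947) -> (6,-8) [heading=216, draw]
  RT 36: heading 216 -> 180
]
Final: pos=(6,-8), heading=180, 10 segment(s) drawn

Start position: (6, -8)
Final position: (6, -8)
Distance = 0; < 1e-6 -> CLOSED

Answer: yes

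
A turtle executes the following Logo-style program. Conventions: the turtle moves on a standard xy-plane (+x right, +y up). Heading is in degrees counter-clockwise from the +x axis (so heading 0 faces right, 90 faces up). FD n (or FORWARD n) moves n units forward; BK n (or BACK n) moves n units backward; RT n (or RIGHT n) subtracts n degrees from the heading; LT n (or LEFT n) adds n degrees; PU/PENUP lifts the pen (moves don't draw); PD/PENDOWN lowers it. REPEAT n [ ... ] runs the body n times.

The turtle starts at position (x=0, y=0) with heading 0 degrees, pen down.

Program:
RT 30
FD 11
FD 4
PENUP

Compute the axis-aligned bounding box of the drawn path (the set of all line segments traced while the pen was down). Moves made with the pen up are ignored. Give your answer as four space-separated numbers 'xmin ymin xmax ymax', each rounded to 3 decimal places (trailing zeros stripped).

Answer: 0 -7.5 12.99 0

Derivation:
Executing turtle program step by step:
Start: pos=(0,0), heading=0, pen down
RT 30: heading 0 -> 330
FD 11: (0,0) -> (9.526,-5.5) [heading=330, draw]
FD 4: (9.526,-5.5) -> (12.99,-7.5) [heading=330, draw]
PU: pen up
Final: pos=(12.99,-7.5), heading=330, 2 segment(s) drawn

Segment endpoints: x in {0, 9.526, 12.99}, y in {-7.5, -5.5, 0}
xmin=0, ymin=-7.5, xmax=12.99, ymax=0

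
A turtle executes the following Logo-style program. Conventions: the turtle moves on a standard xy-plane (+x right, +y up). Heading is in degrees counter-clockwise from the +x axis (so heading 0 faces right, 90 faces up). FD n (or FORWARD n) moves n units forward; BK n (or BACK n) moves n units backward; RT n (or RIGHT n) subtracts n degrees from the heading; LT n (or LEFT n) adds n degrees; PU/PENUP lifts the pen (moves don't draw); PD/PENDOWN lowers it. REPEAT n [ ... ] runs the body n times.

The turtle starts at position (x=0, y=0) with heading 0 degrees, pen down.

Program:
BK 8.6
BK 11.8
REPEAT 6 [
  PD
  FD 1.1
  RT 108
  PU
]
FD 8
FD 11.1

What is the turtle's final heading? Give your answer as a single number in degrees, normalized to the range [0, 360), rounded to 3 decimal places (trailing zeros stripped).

Answer: 72

Derivation:
Executing turtle program step by step:
Start: pos=(0,0), heading=0, pen down
BK 8.6: (0,0) -> (-8.6,0) [heading=0, draw]
BK 11.8: (-8.6,0) -> (-20.4,0) [heading=0, draw]
REPEAT 6 [
  -- iteration 1/6 --
  PD: pen down
  FD 1.1: (-20.4,0) -> (-19.3,0) [heading=0, draw]
  RT 108: heading 0 -> 252
  PU: pen up
  -- iteration 2/6 --
  PD: pen down
  FD 1.1: (-19.3,0) -> (-19.64,-1.046) [heading=252, draw]
  RT 108: heading 252 -> 144
  PU: pen up
  -- iteration 3/6 --
  PD: pen down
  FD 1.1: (-19.64,-1.046) -> (-20.53,-0.4) [heading=144, draw]
  RT 108: heading 144 -> 36
  PU: pen up
  -- iteration 4/6 --
  PD: pen down
  FD 1.1: (-20.53,-0.4) -> (-19.64,0.247) [heading=36, draw]
  RT 108: heading 36 -> 288
  PU: pen up
  -- iteration 5/6 --
  PD: pen down
  FD 1.1: (-19.64,0.247) -> (-19.3,-0.799) [heading=288, draw]
  RT 108: heading 288 -> 180
  PU: pen up
  -- iteration 6/6 --
  PD: pen down
  FD 1.1: (-19.3,-0.799) -> (-20.4,-0.799) [heading=180, draw]
  RT 108: heading 180 -> 72
  PU: pen up
]
FD 8: (-20.4,-0.799) -> (-17.928,6.809) [heading=72, move]
FD 11.1: (-17.928,6.809) -> (-14.498,17.366) [heading=72, move]
Final: pos=(-14.498,17.366), heading=72, 8 segment(s) drawn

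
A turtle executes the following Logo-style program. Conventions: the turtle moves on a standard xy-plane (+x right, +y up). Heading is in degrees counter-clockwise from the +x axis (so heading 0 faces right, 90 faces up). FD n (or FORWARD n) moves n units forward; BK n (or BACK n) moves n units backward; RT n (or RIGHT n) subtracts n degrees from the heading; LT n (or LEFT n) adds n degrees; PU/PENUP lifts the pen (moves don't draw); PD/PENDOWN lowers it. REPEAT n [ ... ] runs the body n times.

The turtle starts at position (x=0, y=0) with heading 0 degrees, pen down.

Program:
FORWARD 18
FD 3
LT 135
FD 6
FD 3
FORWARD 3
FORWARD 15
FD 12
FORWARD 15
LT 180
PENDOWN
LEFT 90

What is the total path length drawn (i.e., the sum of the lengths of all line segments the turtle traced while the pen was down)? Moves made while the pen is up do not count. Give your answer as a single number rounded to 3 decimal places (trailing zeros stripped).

Answer: 75

Derivation:
Executing turtle program step by step:
Start: pos=(0,0), heading=0, pen down
FD 18: (0,0) -> (18,0) [heading=0, draw]
FD 3: (18,0) -> (21,0) [heading=0, draw]
LT 135: heading 0 -> 135
FD 6: (21,0) -> (16.757,4.243) [heading=135, draw]
FD 3: (16.757,4.243) -> (14.636,6.364) [heading=135, draw]
FD 3: (14.636,6.364) -> (12.515,8.485) [heading=135, draw]
FD 15: (12.515,8.485) -> (1.908,19.092) [heading=135, draw]
FD 12: (1.908,19.092) -> (-6.577,27.577) [heading=135, draw]
FD 15: (-6.577,27.577) -> (-17.184,38.184) [heading=135, draw]
LT 180: heading 135 -> 315
PD: pen down
LT 90: heading 315 -> 45
Final: pos=(-17.184,38.184), heading=45, 8 segment(s) drawn

Segment lengths:
  seg 1: (0,0) -> (18,0), length = 18
  seg 2: (18,0) -> (21,0), length = 3
  seg 3: (21,0) -> (16.757,4.243), length = 6
  seg 4: (16.757,4.243) -> (14.636,6.364), length = 3
  seg 5: (14.636,6.364) -> (12.515,8.485), length = 3
  seg 6: (12.515,8.485) -> (1.908,19.092), length = 15
  seg 7: (1.908,19.092) -> (-6.577,27.577), length = 12
  seg 8: (-6.577,27.577) -> (-17.184,38.184), length = 15
Total = 75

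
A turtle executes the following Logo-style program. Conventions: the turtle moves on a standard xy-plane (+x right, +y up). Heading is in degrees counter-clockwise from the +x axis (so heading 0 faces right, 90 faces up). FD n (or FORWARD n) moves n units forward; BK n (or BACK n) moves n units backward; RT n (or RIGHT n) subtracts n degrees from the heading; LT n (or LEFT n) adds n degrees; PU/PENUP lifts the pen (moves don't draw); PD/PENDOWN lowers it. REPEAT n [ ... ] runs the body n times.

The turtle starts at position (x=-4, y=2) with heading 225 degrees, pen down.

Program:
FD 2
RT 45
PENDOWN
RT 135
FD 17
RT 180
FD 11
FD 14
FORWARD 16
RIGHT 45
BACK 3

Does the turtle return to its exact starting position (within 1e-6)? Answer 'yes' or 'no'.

Executing turtle program step by step:
Start: pos=(-4,2), heading=225, pen down
FD 2: (-4,2) -> (-5.414,0.586) [heading=225, draw]
RT 45: heading 225 -> 180
PD: pen down
RT 135: heading 180 -> 45
FD 17: (-5.414,0.586) -> (6.607,12.607) [heading=45, draw]
RT 180: heading 45 -> 225
FD 11: (6.607,12.607) -> (-1.172,4.828) [heading=225, draw]
FD 14: (-1.172,4.828) -> (-11.071,-5.071) [heading=225, draw]
FD 16: (-11.071,-5.071) -> (-22.385,-16.385) [heading=225, draw]
RT 45: heading 225 -> 180
BK 3: (-22.385,-16.385) -> (-19.385,-16.385) [heading=180, draw]
Final: pos=(-19.385,-16.385), heading=180, 6 segment(s) drawn

Start position: (-4, 2)
Final position: (-19.385, -16.385)
Distance = 23.973; >= 1e-6 -> NOT closed

Answer: no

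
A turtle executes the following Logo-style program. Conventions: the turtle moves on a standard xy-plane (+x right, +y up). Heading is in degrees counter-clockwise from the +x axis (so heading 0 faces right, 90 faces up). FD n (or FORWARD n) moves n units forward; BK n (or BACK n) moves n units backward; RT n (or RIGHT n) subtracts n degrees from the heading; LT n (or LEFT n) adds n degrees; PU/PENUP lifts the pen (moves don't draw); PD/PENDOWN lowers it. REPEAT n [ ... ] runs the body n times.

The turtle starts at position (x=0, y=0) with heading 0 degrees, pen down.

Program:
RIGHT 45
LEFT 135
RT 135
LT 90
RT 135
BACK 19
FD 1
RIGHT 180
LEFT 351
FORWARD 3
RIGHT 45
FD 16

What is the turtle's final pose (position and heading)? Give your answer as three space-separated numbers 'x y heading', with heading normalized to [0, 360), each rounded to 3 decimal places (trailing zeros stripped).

Answer: 13.414 30.368 36

Derivation:
Executing turtle program step by step:
Start: pos=(0,0), heading=0, pen down
RT 45: heading 0 -> 315
LT 135: heading 315 -> 90
RT 135: heading 90 -> 315
LT 90: heading 315 -> 45
RT 135: heading 45 -> 270
BK 19: (0,0) -> (0,19) [heading=270, draw]
FD 1: (0,19) -> (0,18) [heading=270, draw]
RT 180: heading 270 -> 90
LT 351: heading 90 -> 81
FD 3: (0,18) -> (0.469,20.963) [heading=81, draw]
RT 45: heading 81 -> 36
FD 16: (0.469,20.963) -> (13.414,30.368) [heading=36, draw]
Final: pos=(13.414,30.368), heading=36, 4 segment(s) drawn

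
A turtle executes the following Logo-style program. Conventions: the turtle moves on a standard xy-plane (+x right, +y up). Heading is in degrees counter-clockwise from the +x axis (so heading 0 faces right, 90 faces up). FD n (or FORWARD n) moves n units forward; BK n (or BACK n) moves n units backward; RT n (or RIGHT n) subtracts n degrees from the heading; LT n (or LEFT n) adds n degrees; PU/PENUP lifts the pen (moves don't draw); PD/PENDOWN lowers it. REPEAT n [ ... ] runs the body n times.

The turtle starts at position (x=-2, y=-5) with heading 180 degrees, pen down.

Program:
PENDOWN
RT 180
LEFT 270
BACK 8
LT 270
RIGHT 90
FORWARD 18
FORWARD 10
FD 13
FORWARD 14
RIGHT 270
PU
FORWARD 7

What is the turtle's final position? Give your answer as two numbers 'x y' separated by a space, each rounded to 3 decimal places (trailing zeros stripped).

Executing turtle program step by step:
Start: pos=(-2,-5), heading=180, pen down
PD: pen down
RT 180: heading 180 -> 0
LT 270: heading 0 -> 270
BK 8: (-2,-5) -> (-2,3) [heading=270, draw]
LT 270: heading 270 -> 180
RT 90: heading 180 -> 90
FD 18: (-2,3) -> (-2,21) [heading=90, draw]
FD 10: (-2,21) -> (-2,31) [heading=90, draw]
FD 13: (-2,31) -> (-2,44) [heading=90, draw]
FD 14: (-2,44) -> (-2,58) [heading=90, draw]
RT 270: heading 90 -> 180
PU: pen up
FD 7: (-2,58) -> (-9,58) [heading=180, move]
Final: pos=(-9,58), heading=180, 5 segment(s) drawn

Answer: -9 58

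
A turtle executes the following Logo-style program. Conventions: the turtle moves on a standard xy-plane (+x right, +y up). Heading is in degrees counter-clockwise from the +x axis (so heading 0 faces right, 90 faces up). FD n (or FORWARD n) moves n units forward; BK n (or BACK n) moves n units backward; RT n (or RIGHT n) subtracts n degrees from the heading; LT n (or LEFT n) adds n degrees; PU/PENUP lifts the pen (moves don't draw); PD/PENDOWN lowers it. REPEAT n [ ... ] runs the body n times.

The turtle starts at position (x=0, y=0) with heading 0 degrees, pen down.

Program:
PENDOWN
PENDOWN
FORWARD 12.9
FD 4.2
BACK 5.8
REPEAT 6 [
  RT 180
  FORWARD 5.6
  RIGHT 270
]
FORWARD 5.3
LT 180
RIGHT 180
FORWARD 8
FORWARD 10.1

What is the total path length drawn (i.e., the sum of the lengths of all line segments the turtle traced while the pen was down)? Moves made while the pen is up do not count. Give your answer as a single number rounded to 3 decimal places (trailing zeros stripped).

Executing turtle program step by step:
Start: pos=(0,0), heading=0, pen down
PD: pen down
PD: pen down
FD 12.9: (0,0) -> (12.9,0) [heading=0, draw]
FD 4.2: (12.9,0) -> (17.1,0) [heading=0, draw]
BK 5.8: (17.1,0) -> (11.3,0) [heading=0, draw]
REPEAT 6 [
  -- iteration 1/6 --
  RT 180: heading 0 -> 180
  FD 5.6: (11.3,0) -> (5.7,0) [heading=180, draw]
  RT 270: heading 180 -> 270
  -- iteration 2/6 --
  RT 180: heading 270 -> 90
  FD 5.6: (5.7,0) -> (5.7,5.6) [heading=90, draw]
  RT 270: heading 90 -> 180
  -- iteration 3/6 --
  RT 180: heading 180 -> 0
  FD 5.6: (5.7,5.6) -> (11.3,5.6) [heading=0, draw]
  RT 270: heading 0 -> 90
  -- iteration 4/6 --
  RT 180: heading 90 -> 270
  FD 5.6: (11.3,5.6) -> (11.3,0) [heading=270, draw]
  RT 270: heading 270 -> 0
  -- iteration 5/6 --
  RT 180: heading 0 -> 180
  FD 5.6: (11.3,0) -> (5.7,0) [heading=180, draw]
  RT 270: heading 180 -> 270
  -- iteration 6/6 --
  RT 180: heading 270 -> 90
  FD 5.6: (5.7,0) -> (5.7,5.6) [heading=90, draw]
  RT 270: heading 90 -> 180
]
FD 5.3: (5.7,5.6) -> (0.4,5.6) [heading=180, draw]
LT 180: heading 180 -> 0
RT 180: heading 0 -> 180
FD 8: (0.4,5.6) -> (-7.6,5.6) [heading=180, draw]
FD 10.1: (-7.6,5.6) -> (-17.7,5.6) [heading=180, draw]
Final: pos=(-17.7,5.6), heading=180, 12 segment(s) drawn

Segment lengths:
  seg 1: (0,0) -> (12.9,0), length = 12.9
  seg 2: (12.9,0) -> (17.1,0), length = 4.2
  seg 3: (17.1,0) -> (11.3,0), length = 5.8
  seg 4: (11.3,0) -> (5.7,0), length = 5.6
  seg 5: (5.7,0) -> (5.7,5.6), length = 5.6
  seg 6: (5.7,5.6) -> (11.3,5.6), length = 5.6
  seg 7: (11.3,5.6) -> (11.3,0), length = 5.6
  seg 8: (11.3,0) -> (5.7,0), length = 5.6
  seg 9: (5.7,0) -> (5.7,5.6), length = 5.6
  seg 10: (5.7,5.6) -> (0.4,5.6), length = 5.3
  seg 11: (0.4,5.6) -> (-7.6,5.6), length = 8
  seg 12: (-7.6,5.6) -> (-17.7,5.6), length = 10.1
Total = 79.9

Answer: 79.9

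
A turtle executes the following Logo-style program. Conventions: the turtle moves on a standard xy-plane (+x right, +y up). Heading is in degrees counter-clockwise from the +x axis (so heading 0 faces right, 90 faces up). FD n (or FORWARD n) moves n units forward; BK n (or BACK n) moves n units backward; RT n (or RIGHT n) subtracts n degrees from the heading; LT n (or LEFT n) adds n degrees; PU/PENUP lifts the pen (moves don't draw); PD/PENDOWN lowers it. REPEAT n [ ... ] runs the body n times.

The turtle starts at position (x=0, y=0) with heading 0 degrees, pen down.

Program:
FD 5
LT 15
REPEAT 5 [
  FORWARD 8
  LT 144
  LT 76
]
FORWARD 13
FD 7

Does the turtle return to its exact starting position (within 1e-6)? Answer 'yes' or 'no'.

Answer: no

Derivation:
Executing turtle program step by step:
Start: pos=(0,0), heading=0, pen down
FD 5: (0,0) -> (5,0) [heading=0, draw]
LT 15: heading 0 -> 15
REPEAT 5 [
  -- iteration 1/5 --
  FD 8: (5,0) -> (12.727,2.071) [heading=15, draw]
  LT 144: heading 15 -> 159
  LT 76: heading 159 -> 235
  -- iteration 2/5 --
  FD 8: (12.727,2.071) -> (8.139,-4.483) [heading=235, draw]
  LT 144: heading 235 -> 19
  LT 76: heading 19 -> 95
  -- iteration 3/5 --
  FD 8: (8.139,-4.483) -> (7.442,3.487) [heading=95, draw]
  LT 144: heading 95 -> 239
  LT 76: heading 239 -> 315
  -- iteration 4/5 --
  FD 8: (7.442,3.487) -> (13.098,-2.17) [heading=315, draw]
  LT 144: heading 315 -> 99
  LT 76: heading 99 -> 175
  -- iteration 5/5 --
  FD 8: (13.098,-2.17) -> (5.129,-1.473) [heading=175, draw]
  LT 144: heading 175 -> 319
  LT 76: heading 319 -> 35
]
FD 13: (5.129,-1.473) -> (15.778,5.984) [heading=35, draw]
FD 7: (15.778,5.984) -> (21.512,9.999) [heading=35, draw]
Final: pos=(21.512,9.999), heading=35, 8 segment(s) drawn

Start position: (0, 0)
Final position: (21.512, 9.999)
Distance = 23.722; >= 1e-6 -> NOT closed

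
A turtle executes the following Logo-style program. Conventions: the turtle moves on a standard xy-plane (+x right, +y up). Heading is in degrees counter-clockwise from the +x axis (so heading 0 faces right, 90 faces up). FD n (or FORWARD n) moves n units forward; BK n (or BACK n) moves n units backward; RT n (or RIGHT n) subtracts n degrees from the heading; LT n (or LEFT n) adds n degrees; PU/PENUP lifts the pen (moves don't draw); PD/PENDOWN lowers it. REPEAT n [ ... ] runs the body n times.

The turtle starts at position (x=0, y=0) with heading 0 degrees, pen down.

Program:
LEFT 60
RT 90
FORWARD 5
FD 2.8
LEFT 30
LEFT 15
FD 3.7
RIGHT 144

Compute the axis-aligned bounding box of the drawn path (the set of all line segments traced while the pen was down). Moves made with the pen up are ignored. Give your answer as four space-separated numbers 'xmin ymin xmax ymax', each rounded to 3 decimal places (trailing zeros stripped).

Answer: 0 -3.9 10.329 0

Derivation:
Executing turtle program step by step:
Start: pos=(0,0), heading=0, pen down
LT 60: heading 0 -> 60
RT 90: heading 60 -> 330
FD 5: (0,0) -> (4.33,-2.5) [heading=330, draw]
FD 2.8: (4.33,-2.5) -> (6.755,-3.9) [heading=330, draw]
LT 30: heading 330 -> 0
LT 15: heading 0 -> 15
FD 3.7: (6.755,-3.9) -> (10.329,-2.942) [heading=15, draw]
RT 144: heading 15 -> 231
Final: pos=(10.329,-2.942), heading=231, 3 segment(s) drawn

Segment endpoints: x in {0, 4.33, 6.755, 10.329}, y in {-3.9, -2.942, -2.5, 0}
xmin=0, ymin=-3.9, xmax=10.329, ymax=0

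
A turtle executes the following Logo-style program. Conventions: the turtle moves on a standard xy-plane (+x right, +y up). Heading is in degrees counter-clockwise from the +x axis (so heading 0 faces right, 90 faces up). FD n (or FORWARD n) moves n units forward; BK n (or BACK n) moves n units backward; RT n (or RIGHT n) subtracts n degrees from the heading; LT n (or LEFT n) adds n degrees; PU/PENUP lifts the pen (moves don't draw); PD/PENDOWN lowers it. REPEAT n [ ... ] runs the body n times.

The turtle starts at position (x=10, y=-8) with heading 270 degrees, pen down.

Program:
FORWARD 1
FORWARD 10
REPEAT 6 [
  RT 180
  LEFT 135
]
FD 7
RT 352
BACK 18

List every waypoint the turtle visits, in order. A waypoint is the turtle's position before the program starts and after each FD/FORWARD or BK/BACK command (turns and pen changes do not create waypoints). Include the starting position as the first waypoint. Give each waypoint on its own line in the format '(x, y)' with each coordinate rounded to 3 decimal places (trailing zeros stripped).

Answer: (10, -8)
(10, -9)
(10, -19)
(17, -19)
(-0.825, -21.505)

Derivation:
Executing turtle program step by step:
Start: pos=(10,-8), heading=270, pen down
FD 1: (10,-8) -> (10,-9) [heading=270, draw]
FD 10: (10,-9) -> (10,-19) [heading=270, draw]
REPEAT 6 [
  -- iteration 1/6 --
  RT 180: heading 270 -> 90
  LT 135: heading 90 -> 225
  -- iteration 2/6 --
  RT 180: heading 225 -> 45
  LT 135: heading 45 -> 180
  -- iteration 3/6 --
  RT 180: heading 180 -> 0
  LT 135: heading 0 -> 135
  -- iteration 4/6 --
  RT 180: heading 135 -> 315
  LT 135: heading 315 -> 90
  -- iteration 5/6 --
  RT 180: heading 90 -> 270
  LT 135: heading 270 -> 45
  -- iteration 6/6 --
  RT 180: heading 45 -> 225
  LT 135: heading 225 -> 0
]
FD 7: (10,-19) -> (17,-19) [heading=0, draw]
RT 352: heading 0 -> 8
BK 18: (17,-19) -> (-0.825,-21.505) [heading=8, draw]
Final: pos=(-0.825,-21.505), heading=8, 4 segment(s) drawn
Waypoints (5 total):
(10, -8)
(10, -9)
(10, -19)
(17, -19)
(-0.825, -21.505)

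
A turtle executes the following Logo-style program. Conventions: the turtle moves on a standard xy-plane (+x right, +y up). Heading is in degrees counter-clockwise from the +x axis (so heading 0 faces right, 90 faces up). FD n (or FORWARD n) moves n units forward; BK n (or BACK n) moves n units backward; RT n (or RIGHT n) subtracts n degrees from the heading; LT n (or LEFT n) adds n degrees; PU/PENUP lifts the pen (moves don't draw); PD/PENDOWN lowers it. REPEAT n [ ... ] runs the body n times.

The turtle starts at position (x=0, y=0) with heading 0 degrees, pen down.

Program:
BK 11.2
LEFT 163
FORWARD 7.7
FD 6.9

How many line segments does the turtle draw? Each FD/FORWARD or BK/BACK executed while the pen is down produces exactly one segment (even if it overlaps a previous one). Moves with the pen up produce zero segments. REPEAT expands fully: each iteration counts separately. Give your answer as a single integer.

Executing turtle program step by step:
Start: pos=(0,0), heading=0, pen down
BK 11.2: (0,0) -> (-11.2,0) [heading=0, draw]
LT 163: heading 0 -> 163
FD 7.7: (-11.2,0) -> (-18.564,2.251) [heading=163, draw]
FD 6.9: (-18.564,2.251) -> (-25.162,4.269) [heading=163, draw]
Final: pos=(-25.162,4.269), heading=163, 3 segment(s) drawn
Segments drawn: 3

Answer: 3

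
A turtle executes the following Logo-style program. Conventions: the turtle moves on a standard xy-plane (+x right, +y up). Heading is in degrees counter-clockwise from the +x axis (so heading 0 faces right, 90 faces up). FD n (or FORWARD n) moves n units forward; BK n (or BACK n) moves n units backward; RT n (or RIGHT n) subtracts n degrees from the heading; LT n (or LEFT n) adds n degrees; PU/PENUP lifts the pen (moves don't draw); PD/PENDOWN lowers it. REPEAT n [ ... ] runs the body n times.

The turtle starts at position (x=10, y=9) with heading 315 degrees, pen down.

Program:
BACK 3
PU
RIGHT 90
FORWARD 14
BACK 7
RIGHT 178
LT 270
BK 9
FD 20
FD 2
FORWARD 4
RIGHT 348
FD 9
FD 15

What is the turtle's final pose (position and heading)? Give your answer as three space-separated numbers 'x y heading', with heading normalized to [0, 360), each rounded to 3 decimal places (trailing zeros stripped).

Executing turtle program step by step:
Start: pos=(10,9), heading=315, pen down
BK 3: (10,9) -> (7.879,11.121) [heading=315, draw]
PU: pen up
RT 90: heading 315 -> 225
FD 14: (7.879,11.121) -> (-2.021,1.222) [heading=225, move]
BK 7: (-2.021,1.222) -> (2.929,6.172) [heading=225, move]
RT 178: heading 225 -> 47
LT 270: heading 47 -> 317
BK 9: (2.929,6.172) -> (-3.653,12.31) [heading=317, move]
FD 20: (-3.653,12.31) -> (10.974,-1.33) [heading=317, move]
FD 2: (10.974,-1.33) -> (12.437,-2.694) [heading=317, move]
FD 4: (12.437,-2.694) -> (15.362,-5.422) [heading=317, move]
RT 348: heading 317 -> 329
FD 9: (15.362,-5.422) -> (23.076,-10.058) [heading=329, move]
FD 15: (23.076,-10.058) -> (35.934,-17.783) [heading=329, move]
Final: pos=(35.934,-17.783), heading=329, 1 segment(s) drawn

Answer: 35.934 -17.783 329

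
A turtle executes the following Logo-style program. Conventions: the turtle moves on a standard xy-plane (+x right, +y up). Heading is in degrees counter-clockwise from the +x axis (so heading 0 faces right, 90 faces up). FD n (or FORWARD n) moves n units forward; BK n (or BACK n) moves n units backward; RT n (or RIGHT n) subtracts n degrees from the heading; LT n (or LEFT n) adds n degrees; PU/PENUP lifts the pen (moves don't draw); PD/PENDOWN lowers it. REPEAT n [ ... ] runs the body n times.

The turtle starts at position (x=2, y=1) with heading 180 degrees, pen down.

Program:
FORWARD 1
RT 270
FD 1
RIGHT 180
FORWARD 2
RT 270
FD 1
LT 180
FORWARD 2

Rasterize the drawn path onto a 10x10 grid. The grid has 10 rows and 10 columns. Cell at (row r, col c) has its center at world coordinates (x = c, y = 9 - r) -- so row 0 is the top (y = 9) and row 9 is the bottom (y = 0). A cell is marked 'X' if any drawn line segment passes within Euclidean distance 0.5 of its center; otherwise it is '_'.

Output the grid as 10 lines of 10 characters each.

Segment 0: (2,1) -> (1,1)
Segment 1: (1,1) -> (1,0)
Segment 2: (1,0) -> (1,2)
Segment 3: (1,2) -> (-0,2)
Segment 4: (-0,2) -> (2,2)

Answer: __________
__________
__________
__________
__________
__________
__________
XXX_______
_XX_______
_X________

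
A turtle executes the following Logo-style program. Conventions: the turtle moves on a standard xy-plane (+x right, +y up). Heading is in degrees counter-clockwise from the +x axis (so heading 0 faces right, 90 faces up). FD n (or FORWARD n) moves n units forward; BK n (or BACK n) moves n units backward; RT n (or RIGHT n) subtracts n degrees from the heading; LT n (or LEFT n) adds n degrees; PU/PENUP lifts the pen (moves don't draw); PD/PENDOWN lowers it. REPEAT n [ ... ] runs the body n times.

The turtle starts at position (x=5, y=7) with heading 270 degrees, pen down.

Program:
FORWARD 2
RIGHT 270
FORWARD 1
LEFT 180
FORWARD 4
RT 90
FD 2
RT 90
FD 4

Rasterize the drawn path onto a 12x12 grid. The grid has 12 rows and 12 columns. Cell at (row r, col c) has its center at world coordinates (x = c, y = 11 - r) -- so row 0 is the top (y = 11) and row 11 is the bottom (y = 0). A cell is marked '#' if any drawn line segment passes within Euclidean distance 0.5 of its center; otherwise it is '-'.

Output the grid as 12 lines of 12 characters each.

Segment 0: (5,7) -> (5,5)
Segment 1: (5,5) -> (6,5)
Segment 2: (6,5) -> (2,5)
Segment 3: (2,5) -> (2,7)
Segment 4: (2,7) -> (6,7)

Answer: ------------
------------
------------
------------
--#####-----
--#--#------
--#####-----
------------
------------
------------
------------
------------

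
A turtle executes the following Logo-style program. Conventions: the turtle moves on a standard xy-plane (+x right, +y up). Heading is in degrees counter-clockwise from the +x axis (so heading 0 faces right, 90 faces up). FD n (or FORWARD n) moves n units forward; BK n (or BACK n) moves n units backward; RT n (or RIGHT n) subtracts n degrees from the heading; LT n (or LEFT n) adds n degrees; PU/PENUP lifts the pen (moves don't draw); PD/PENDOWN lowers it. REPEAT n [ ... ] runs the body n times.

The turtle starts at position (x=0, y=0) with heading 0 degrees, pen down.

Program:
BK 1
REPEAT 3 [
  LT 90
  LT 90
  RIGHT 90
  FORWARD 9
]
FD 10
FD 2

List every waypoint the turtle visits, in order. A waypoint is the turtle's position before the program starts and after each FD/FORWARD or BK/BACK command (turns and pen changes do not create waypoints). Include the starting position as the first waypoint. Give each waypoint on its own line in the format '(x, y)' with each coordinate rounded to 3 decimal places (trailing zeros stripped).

Executing turtle program step by step:
Start: pos=(0,0), heading=0, pen down
BK 1: (0,0) -> (-1,0) [heading=0, draw]
REPEAT 3 [
  -- iteration 1/3 --
  LT 90: heading 0 -> 90
  LT 90: heading 90 -> 180
  RT 90: heading 180 -> 90
  FD 9: (-1,0) -> (-1,9) [heading=90, draw]
  -- iteration 2/3 --
  LT 90: heading 90 -> 180
  LT 90: heading 180 -> 270
  RT 90: heading 270 -> 180
  FD 9: (-1,9) -> (-10,9) [heading=180, draw]
  -- iteration 3/3 --
  LT 90: heading 180 -> 270
  LT 90: heading 270 -> 0
  RT 90: heading 0 -> 270
  FD 9: (-10,9) -> (-10,0) [heading=270, draw]
]
FD 10: (-10,0) -> (-10,-10) [heading=270, draw]
FD 2: (-10,-10) -> (-10,-12) [heading=270, draw]
Final: pos=(-10,-12), heading=270, 6 segment(s) drawn
Waypoints (7 total):
(0, 0)
(-1, 0)
(-1, 9)
(-10, 9)
(-10, 0)
(-10, -10)
(-10, -12)

Answer: (0, 0)
(-1, 0)
(-1, 9)
(-10, 9)
(-10, 0)
(-10, -10)
(-10, -12)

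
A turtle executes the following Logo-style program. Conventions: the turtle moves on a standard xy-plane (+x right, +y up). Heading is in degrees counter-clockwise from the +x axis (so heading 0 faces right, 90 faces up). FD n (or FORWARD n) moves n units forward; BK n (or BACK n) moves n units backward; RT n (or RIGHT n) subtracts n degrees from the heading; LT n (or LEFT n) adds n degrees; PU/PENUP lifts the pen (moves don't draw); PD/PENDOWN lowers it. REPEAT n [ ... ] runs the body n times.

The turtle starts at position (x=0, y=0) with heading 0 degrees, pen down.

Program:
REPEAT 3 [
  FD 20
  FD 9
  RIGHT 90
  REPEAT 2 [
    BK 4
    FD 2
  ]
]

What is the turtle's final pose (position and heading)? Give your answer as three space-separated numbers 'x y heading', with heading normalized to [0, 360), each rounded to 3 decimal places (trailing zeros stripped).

Answer: 4 -29 90

Derivation:
Executing turtle program step by step:
Start: pos=(0,0), heading=0, pen down
REPEAT 3 [
  -- iteration 1/3 --
  FD 20: (0,0) -> (20,0) [heading=0, draw]
  FD 9: (20,0) -> (29,0) [heading=0, draw]
  RT 90: heading 0 -> 270
  REPEAT 2 [
    -- iteration 1/2 --
    BK 4: (29,0) -> (29,4) [heading=270, draw]
    FD 2: (29,4) -> (29,2) [heading=270, draw]
    -- iteration 2/2 --
    BK 4: (29,2) -> (29,6) [heading=270, draw]
    FD 2: (29,6) -> (29,4) [heading=270, draw]
  ]
  -- iteration 2/3 --
  FD 20: (29,4) -> (29,-16) [heading=270, draw]
  FD 9: (29,-16) -> (29,-25) [heading=270, draw]
  RT 90: heading 270 -> 180
  REPEAT 2 [
    -- iteration 1/2 --
    BK 4: (29,-25) -> (33,-25) [heading=180, draw]
    FD 2: (33,-25) -> (31,-25) [heading=180, draw]
    -- iteration 2/2 --
    BK 4: (31,-25) -> (35,-25) [heading=180, draw]
    FD 2: (35,-25) -> (33,-25) [heading=180, draw]
  ]
  -- iteration 3/3 --
  FD 20: (33,-25) -> (13,-25) [heading=180, draw]
  FD 9: (13,-25) -> (4,-25) [heading=180, draw]
  RT 90: heading 180 -> 90
  REPEAT 2 [
    -- iteration 1/2 --
    BK 4: (4,-25) -> (4,-29) [heading=90, draw]
    FD 2: (4,-29) -> (4,-27) [heading=90, draw]
    -- iteration 2/2 --
    BK 4: (4,-27) -> (4,-31) [heading=90, draw]
    FD 2: (4,-31) -> (4,-29) [heading=90, draw]
  ]
]
Final: pos=(4,-29), heading=90, 18 segment(s) drawn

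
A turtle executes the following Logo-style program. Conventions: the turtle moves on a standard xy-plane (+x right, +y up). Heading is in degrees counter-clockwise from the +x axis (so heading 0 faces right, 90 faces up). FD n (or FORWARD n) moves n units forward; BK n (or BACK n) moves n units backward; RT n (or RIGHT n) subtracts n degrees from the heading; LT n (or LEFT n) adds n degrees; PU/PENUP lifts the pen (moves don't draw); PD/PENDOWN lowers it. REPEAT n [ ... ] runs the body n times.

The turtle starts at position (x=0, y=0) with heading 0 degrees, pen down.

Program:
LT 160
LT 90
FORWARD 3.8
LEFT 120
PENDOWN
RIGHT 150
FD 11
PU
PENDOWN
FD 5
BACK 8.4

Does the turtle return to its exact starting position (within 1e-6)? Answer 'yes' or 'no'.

Executing turtle program step by step:
Start: pos=(0,0), heading=0, pen down
LT 160: heading 0 -> 160
LT 90: heading 160 -> 250
FD 3.8: (0,0) -> (-1.3,-3.571) [heading=250, draw]
LT 120: heading 250 -> 10
PD: pen down
RT 150: heading 10 -> 220
FD 11: (-1.3,-3.571) -> (-9.726,-10.641) [heading=220, draw]
PU: pen up
PD: pen down
FD 5: (-9.726,-10.641) -> (-13.556,-13.855) [heading=220, draw]
BK 8.4: (-13.556,-13.855) -> (-7.122,-8.456) [heading=220, draw]
Final: pos=(-7.122,-8.456), heading=220, 4 segment(s) drawn

Start position: (0, 0)
Final position: (-7.122, -8.456)
Distance = 11.055; >= 1e-6 -> NOT closed

Answer: no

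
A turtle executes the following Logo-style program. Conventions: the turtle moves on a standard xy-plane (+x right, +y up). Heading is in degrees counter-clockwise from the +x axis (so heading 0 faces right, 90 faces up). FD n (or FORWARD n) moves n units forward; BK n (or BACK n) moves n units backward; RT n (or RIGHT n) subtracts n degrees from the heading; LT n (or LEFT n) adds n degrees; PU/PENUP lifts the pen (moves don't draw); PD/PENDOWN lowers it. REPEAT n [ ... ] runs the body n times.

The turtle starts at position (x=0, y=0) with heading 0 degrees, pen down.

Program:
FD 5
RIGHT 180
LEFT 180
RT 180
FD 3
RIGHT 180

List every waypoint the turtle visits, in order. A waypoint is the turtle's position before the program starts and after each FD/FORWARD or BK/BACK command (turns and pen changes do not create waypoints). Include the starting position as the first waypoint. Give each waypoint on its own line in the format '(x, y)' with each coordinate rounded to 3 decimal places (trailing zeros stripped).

Answer: (0, 0)
(5, 0)
(2, 0)

Derivation:
Executing turtle program step by step:
Start: pos=(0,0), heading=0, pen down
FD 5: (0,0) -> (5,0) [heading=0, draw]
RT 180: heading 0 -> 180
LT 180: heading 180 -> 0
RT 180: heading 0 -> 180
FD 3: (5,0) -> (2,0) [heading=180, draw]
RT 180: heading 180 -> 0
Final: pos=(2,0), heading=0, 2 segment(s) drawn
Waypoints (3 total):
(0, 0)
(5, 0)
(2, 0)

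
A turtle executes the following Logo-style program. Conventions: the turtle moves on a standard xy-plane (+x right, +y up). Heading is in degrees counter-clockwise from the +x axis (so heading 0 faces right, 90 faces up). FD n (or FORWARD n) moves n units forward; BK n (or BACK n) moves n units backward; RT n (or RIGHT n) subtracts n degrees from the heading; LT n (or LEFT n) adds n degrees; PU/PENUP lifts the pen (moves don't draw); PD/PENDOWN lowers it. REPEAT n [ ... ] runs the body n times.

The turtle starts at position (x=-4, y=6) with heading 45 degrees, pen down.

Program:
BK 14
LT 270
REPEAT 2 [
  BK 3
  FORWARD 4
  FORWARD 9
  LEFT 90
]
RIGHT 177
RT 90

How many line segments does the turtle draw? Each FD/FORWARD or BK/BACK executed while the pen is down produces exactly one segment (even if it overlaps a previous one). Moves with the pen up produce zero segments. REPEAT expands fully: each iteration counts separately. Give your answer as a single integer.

Executing turtle program step by step:
Start: pos=(-4,6), heading=45, pen down
BK 14: (-4,6) -> (-13.899,-3.899) [heading=45, draw]
LT 270: heading 45 -> 315
REPEAT 2 [
  -- iteration 1/2 --
  BK 3: (-13.899,-3.899) -> (-16.021,-1.778) [heading=315, draw]
  FD 4: (-16.021,-1.778) -> (-13.192,-4.607) [heading=315, draw]
  FD 9: (-13.192,-4.607) -> (-6.828,-10.971) [heading=315, draw]
  LT 90: heading 315 -> 45
  -- iteration 2/2 --
  BK 3: (-6.828,-10.971) -> (-8.95,-13.092) [heading=45, draw]
  FD 4: (-8.95,-13.092) -> (-6.121,-10.263) [heading=45, draw]
  FD 9: (-6.121,-10.263) -> (0.243,-3.899) [heading=45, draw]
  LT 90: heading 45 -> 135
]
RT 177: heading 135 -> 318
RT 90: heading 318 -> 228
Final: pos=(0.243,-3.899), heading=228, 7 segment(s) drawn
Segments drawn: 7

Answer: 7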